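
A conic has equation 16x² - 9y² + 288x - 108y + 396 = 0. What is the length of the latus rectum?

64/3

Group: 16(x² + 18x) -9(y² + 12y) = -396
Complete the square: 16(x + 9)² -9(y + 6)² = -396 + 1296 - 324 = 576
Divide through by 576 to get (x + 9)²/36 - (y + 6)²/64 = 1.
Hyperbola, center (-9, -6), transverse axis horizontal; a² = 36, b² = 64.
Latus rectum length = 2b²/a = 2·64/6 = 64/3.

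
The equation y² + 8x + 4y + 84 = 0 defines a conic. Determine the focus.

Only y is squared. Complete the square in y: (y + 2)² = -8(x + 10).
Vertex (-10, -2); 4p = -8 so p = -2. Opens left.
Focus is p units from the vertex along the axis: (h + p, k).

(-12, -2)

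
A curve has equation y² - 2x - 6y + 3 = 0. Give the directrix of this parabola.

x = -7/2

Only y is squared. Complete the square in y: (y - 3)² = 2(x + 3).
Vertex (-3, 3); 4p = 2 so p = 1/2. Opens right.
Directrix is the vertical line x = h − p = -3 − (1/2) = -7/2.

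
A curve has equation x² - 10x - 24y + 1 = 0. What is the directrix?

y = -7

Only x is squared. Complete the square in x: (x - 5)² = 24(y + 1).
Vertex (5, -1); 4p = 24 so p = 6. Opens up.
Directrix is the horizontal line y = k − p = -1 − (6) = -7.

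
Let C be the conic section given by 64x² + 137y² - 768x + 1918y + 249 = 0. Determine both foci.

64(x² - 12x) + 137(y² + 14y) = -249
Complete the square: 64(x - 6)² + 137(y + 7)² = -249 + 2304 + 6713 = 8768
Divide through by 8768 to get (x - 6)²/137 + (y + 7)²/64 = 1.
Ellipse, center (6, -7), major axis horizontal; a² = 137, b² = 64.
c² = a² - b² = 137 - 64 = 73, so c = √73.
Foci lie on the horizontal axis through the center: (h ± c, k).

(6 - √73, -7) and (6 + √73, -7)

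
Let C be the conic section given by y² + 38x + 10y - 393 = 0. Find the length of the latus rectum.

Only y is squared. Complete the square in y: (y + 5)² = -38(x - 11).
Vertex (11, -5); 4p = -38 so p = -19/2. Opens left.
Latus rectum length = |4p| = 38.

38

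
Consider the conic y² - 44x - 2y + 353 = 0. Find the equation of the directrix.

x = -3

Only y is squared. Complete the square in y: (y - 1)² = 44(x - 8).
Vertex (8, 1); 4p = 44 so p = 11. Opens right.
Directrix is the vertical line x = h − p = 8 − (11) = -3.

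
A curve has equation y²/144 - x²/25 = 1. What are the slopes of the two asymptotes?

Center (0, 0). The positive term is the y-term, so the transverse axis is vertical; a² = 144, b² = 25.
For a vertical hyperbola the asymptotes have slope ±a/b.
Here that is ±12/5.

12/5 and -12/5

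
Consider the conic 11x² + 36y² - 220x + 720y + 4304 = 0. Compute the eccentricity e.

e = 5/6

Collect terms: 11(x² - 20x) + 36(y² + 20y) = -4304
Completing the square gives 11(x - 10)² + 36(y + 10)² = -4304 + 1100 + 3600 = 396.
Divide through by 396 to get (x - 10)²/36 + (y + 10)²/11 = 1.
Ellipse, center (10, -10), major axis horizontal; a² = 36, b² = 11.
c² = a² - b² = 25, so c = 5.
e = c/a = 5/6.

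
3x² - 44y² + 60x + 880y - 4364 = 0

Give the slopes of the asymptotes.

√33/22 and -√33/22

Group: 3(x² + 20x) -44(y² - 20y) = 4364
Completing the square gives 3(x + 10)² -44(y - 10)² = 4364 + 300 - 4400 = 264.
Dividing both sides by 264: (x + 10)²/88 - (y - 10)²/6 = 1
Hyperbola, center (-10, 10), transverse axis horizontal; a² = 88, b² = 6.
For a horizontal hyperbola the asymptotes have slope ±b/a.
Here that is ±√6/2√22 = ±√33/22.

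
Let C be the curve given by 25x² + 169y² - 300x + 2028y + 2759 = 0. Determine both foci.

Collect terms: 25(x² - 12x) + 169(y² + 12y) = -2759
Complete the square in x and y: 25(x - 6)² + 169(y + 6)² = -2759 + 900 + 6084 = 4225
Divide by 4225: (x - 6)²/169 + (y + 6)²/25 = 1
Ellipse, center (6, -6), major axis horizontal; a² = 169, b² = 25.
c² = a² - b² = 169 - 25 = 144, so c = 12.
Foci lie on the horizontal axis through the center: (h ± c, k).

(-6, -6) and (18, -6)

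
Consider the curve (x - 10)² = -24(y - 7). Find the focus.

(10, 1)

Vertex (10, 7); 4p = -24 so p = -6. Opens down.
Focus is p units from the vertex along the axis: (h, k + p).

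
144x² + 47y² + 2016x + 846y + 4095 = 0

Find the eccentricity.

e = √97/12

Collect terms: 144(x² + 14x) + 47(y² + 18y) = -4095
Completing the square gives 144(x + 7)² + 47(y + 9)² = -4095 + 7056 + 3807 = 6768.
Dividing both sides by 6768: (x + 7)²/47 + (y + 9)²/144 = 1
Ellipse, center (-7, -9), major axis vertical; a² = 144, b² = 47.
c² = a² - b² = 97, so c = √97.
e = c/a = √97/12.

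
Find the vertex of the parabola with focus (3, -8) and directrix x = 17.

(10, -8)

The vertex is the midpoint between the focus and the directrix along the axis of symmetry.
Axis is horizontal (directrix is vertical). Vertex x-coordinate = (3 + 17)/2 = 10; y-coordinate = -8.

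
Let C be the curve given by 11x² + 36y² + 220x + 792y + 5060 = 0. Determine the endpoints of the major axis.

Rearranging, 11(x² + 20x) + 36(y² + 22y) = -5060.
Complete the square in x and y: 11(x + 10)² + 36(y + 11)² = -5060 + 1100 + 4356 = 396
Divide by 396: (x + 10)²/36 + (y + 11)²/11 = 1
Ellipse, center (-10, -11), major axis horizontal; a² = 36, b² = 11.
a = 6. Vertices at (h ± a, k).

(-16, -11) and (-4, -11)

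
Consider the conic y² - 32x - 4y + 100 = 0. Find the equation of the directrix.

x = -5

Only y is squared. Complete the square in y: (y - 2)² = 32(x - 3).
Vertex (3, 2); 4p = 32 so p = 8. Opens right.
Directrix is the vertical line x = h − p = 3 − (8) = -5.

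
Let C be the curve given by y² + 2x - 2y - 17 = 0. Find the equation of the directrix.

Only y is squared. Complete the square in y: (y - 1)² = -2(x - 9).
Vertex (9, 1); 4p = -2 so p = -1/2. Opens left.
Directrix is the vertical line x = h − p = 9 − (-1/2) = 19/2.

x = 19/2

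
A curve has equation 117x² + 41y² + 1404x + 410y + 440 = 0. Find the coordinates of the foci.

(-6, -5 - 2√19) and (-6, -5 + 2√19)

Group the x- and y-terms: 117(x² + 12x) + 41(y² + 10y) = -440
Complete the square: 117(x + 6)² + 41(y + 5)² = -440 + 4212 + 1025 = 4797
Divide through by 4797 to get (x + 6)²/41 + (y + 5)²/117 = 1.
Ellipse, center (-6, -5), major axis vertical; a² = 117, b² = 41.
c² = a² - b² = 117 - 41 = 76, so c = 2√19.
Foci lie on the vertical axis through the center: (h, k ± c).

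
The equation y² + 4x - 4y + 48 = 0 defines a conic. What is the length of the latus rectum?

Only y is squared. Complete the square in y: (y - 2)² = -4(x + 11).
Vertex (-11, 2); 4p = -4 so p = -1. Opens left.
Latus rectum length = |4p| = 4.

4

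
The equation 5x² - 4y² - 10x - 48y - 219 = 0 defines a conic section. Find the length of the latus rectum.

10

Rearranging, 5(x² - 2x) -4(y² + 12y) = 219.
Complete the square in x and y: 5(x - 1)² -4(y + 6)² = 219 + 5 - 144 = 80
Dividing both sides by 80: (x - 1)²/16 - (y + 6)²/20 = 1
Hyperbola, center (1, -6), transverse axis horizontal; a² = 16, b² = 20.
Latus rectum length = 2b²/a = 2·20/4 = 10.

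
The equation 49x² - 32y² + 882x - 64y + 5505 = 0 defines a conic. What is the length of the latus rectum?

Group the x- and y-terms: 49(x² + 18x) -32(y² + 2y) = -5505
Complete the square: 49(x + 9)² -32(y + 1)² = -5505 + 3969 - 32 = -1568
Dividing both sides by -1568: (y + 1)²/49 - (x + 9)²/32 = 1
Hyperbola, center (-9, -1), transverse axis vertical; a² = 49, b² = 32.
Latus rectum length = 2b²/a = 2·32/7 = 64/7.

64/7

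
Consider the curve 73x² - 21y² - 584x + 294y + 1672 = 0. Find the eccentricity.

Rearranging, 73(x² - 8x) -21(y² - 14y) = -1672.
Completing the square gives 73(x - 4)² -21(y - 7)² = -1672 + 1168 - 1029 = -1533.
Divide by -1533: (y - 7)²/73 - (x - 4)²/21 = 1
Hyperbola, center (4, 7), transverse axis vertical; a² = 73, b² = 21.
c² = a² + b² = 94, so c = √94.
e = c/a = √94/√73 = √6862/73.

e = √6862/73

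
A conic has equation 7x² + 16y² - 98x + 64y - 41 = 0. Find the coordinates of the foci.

Group: 7(x² - 14x) + 16(y² + 4y) = 41
7(x - 7)² + 16(y + 2)² = 41 + 343 + 64 = 448
Divide by 448: (x - 7)²/64 + (y + 2)²/28 = 1
Ellipse, center (7, -2), major axis horizontal; a² = 64, b² = 28.
c² = a² - b² = 64 - 28 = 36, so c = 6.
Foci lie on the horizontal axis through the center: (h ± c, k).

(1, -2) and (13, -2)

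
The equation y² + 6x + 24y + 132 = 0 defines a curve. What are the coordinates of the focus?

Only y is squared. Complete the square in y: (y + 12)² = -6(x - 2).
Vertex (2, -12); 4p = -6 so p = -3/2. Opens left.
Focus is p units from the vertex along the axis: (h + p, k).

(1/2, -12)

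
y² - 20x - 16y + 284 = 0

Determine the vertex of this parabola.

(11, 8)

Only y is squared. Complete the square in y: (y - 8)² = 20(x - 11).
Vertex (11, 8); 4p = 20 so p = 5. Opens right.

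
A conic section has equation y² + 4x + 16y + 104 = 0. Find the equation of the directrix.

x = -9

Only y is squared. Complete the square in y: (y + 8)² = -4(x + 10).
Vertex (-10, -8); 4p = -4 so p = -1. Opens left.
Directrix is the vertical line x = h − p = -10 − (-1) = -9.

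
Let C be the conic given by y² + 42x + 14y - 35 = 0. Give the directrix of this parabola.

x = 25/2

Only y is squared. Complete the square in y: (y + 7)² = -42(x - 2).
Vertex (2, -7); 4p = -42 so p = -21/2. Opens left.
Directrix is the vertical line x = h − p = 2 − (-21/2) = 25/2.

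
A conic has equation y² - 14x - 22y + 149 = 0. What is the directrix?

x = -3/2

Only y is squared. Complete the square in y: (y - 11)² = 14(x - 2).
Vertex (2, 11); 4p = 14 so p = 7/2. Opens right.
Directrix is the vertical line x = h − p = 2 − (7/2) = -3/2.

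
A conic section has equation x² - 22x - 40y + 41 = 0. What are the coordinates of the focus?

Only x is squared. Complete the square in x: (x - 11)² = 40(y + 2).
Vertex (11, -2); 4p = 40 so p = 10. Opens up.
Focus is p units from the vertex along the axis: (h, k + p).

(11, 8)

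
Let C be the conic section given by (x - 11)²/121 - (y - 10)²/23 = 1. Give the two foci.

Center (11, 10). The positive term is the x-term, so the transverse axis is horizontal; a² = 121, b² = 23.
c² = a² + b² = 121 + 23 = 144, so c = 12.
Foci lie on the horizontal axis through the center: (h ± c, k).

(-1, 10) and (23, 10)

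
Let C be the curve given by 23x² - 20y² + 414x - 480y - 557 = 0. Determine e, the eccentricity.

e = √989/23

Collect terms: 23(x² + 18x) -20(y² + 24y) = 557
23(x + 9)² -20(y + 12)² = 557 + 1863 - 2880 = -460
Divide through by -460 to get (y + 12)²/23 - (x + 9)²/20 = 1.
Hyperbola, center (-9, -12), transverse axis vertical; a² = 23, b² = 20.
c² = a² + b² = 43, so c = √43.
e = c/a = √43/√23 = √989/23.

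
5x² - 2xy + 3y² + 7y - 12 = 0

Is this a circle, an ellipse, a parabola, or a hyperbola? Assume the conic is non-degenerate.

A = 5, B = -2, C = 3.
Discriminant B² − 4AC = (-2)² − 4·5·3 = -56.
B² − 4AC < 0 ⇒ ellipse.

ellipse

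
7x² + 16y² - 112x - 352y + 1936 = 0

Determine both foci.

(2, 11) and (14, 11)

Group the x- and y-terms: 7(x² - 16x) + 16(y² - 22y) = -1936
Complete the square: 7(x - 8)² + 16(y - 11)² = -1936 + 448 + 1936 = 448
Divide through by 448 to get (x - 8)²/64 + (y - 11)²/28 = 1.
Ellipse, center (8, 11), major axis horizontal; a² = 64, b² = 28.
c² = a² - b² = 64 - 28 = 36, so c = 6.
Foci lie on the horizontal axis through the center: (h ± c, k).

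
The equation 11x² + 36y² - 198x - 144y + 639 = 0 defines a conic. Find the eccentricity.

Rearranging, 11(x² - 18x) + 36(y² - 4y) = -639.
Complete the square: 11(x - 9)² + 36(y - 2)² = -639 + 891 + 144 = 396
Divide through by 396 to get (x - 9)²/36 + (y - 2)²/11 = 1.
Ellipse, center (9, 2), major axis horizontal; a² = 36, b² = 11.
c² = a² - b² = 25, so c = 5.
e = c/a = 5/6.

e = 5/6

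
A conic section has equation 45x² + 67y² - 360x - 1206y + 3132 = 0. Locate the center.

(4, 9)

Group the x- and y-terms: 45(x² - 8x) + 67(y² - 18y) = -3132
Completing the square gives 45(x - 4)² + 67(y - 9)² = -3132 + 720 + 5427 = 3015.
Divide through by 3015 to get (x - 4)²/67 + (y - 9)²/45 = 1.
Ellipse with center (4, 9).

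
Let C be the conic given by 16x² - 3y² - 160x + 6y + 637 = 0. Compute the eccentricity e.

Rearranging, 16(x² - 10x) -3(y² - 2y) = -637.
Complete the square: 16(x - 5)² -3(y - 1)² = -637 + 400 - 3 = -240
Divide through by -240 to get (y - 1)²/80 - (x - 5)²/15 = 1.
Hyperbola, center (5, 1), transverse axis vertical; a² = 80, b² = 15.
c² = a² + b² = 95, so c = √95.
e = c/a = √95/4√5 = √19/4.

e = √19/4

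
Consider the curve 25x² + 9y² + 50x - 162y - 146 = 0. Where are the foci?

(-1, 1) and (-1, 17)

Rearranging, 25(x² + 2x) + 9(y² - 18y) = 146.
Completing the square gives 25(x + 1)² + 9(y - 9)² = 146 + 25 + 729 = 900.
Divide by 900: (x + 1)²/36 + (y - 9)²/100 = 1
Ellipse, center (-1, 9), major axis vertical; a² = 100, b² = 36.
c² = a² - b² = 100 - 36 = 64, so c = 8.
Foci lie on the vertical axis through the center: (h, k ± c).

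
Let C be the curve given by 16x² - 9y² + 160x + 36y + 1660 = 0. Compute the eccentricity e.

16(x² + 10x) -9(y² - 4y) = -1660
Complete the square: 16(x + 5)² -9(y - 2)² = -1660 + 400 - 36 = -1296
Divide through by -1296 to get (y - 2)²/144 - (x + 5)²/81 = 1.
Hyperbola, center (-5, 2), transverse axis vertical; a² = 144, b² = 81.
c² = a² + b² = 225, so c = 15.
e = c/a = 15/12 = 5/4.

e = 5/4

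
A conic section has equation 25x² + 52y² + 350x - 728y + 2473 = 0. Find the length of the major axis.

4√13

25(x² + 14x) + 52(y² - 14y) = -2473
Complete the square: 25(x + 7)² + 52(y - 7)² = -2473 + 1225 + 2548 = 1300
Divide by 1300: (x + 7)²/52 + (y - 7)²/25 = 1
Ellipse, center (-7, 7), major axis horizontal; a² = 52, b² = 25.
a² = 52 so a = 2√13; the major axis has length 2a = 4√13.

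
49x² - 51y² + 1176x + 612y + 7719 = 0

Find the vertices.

Group the x- and y-terms: 49(x² + 24x) -51(y² - 12y) = -7719
Complete the square in x and y: 49(x + 12)² -51(y - 6)² = -7719 + 7056 - 1836 = -2499
Dividing both sides by -2499: (y - 6)²/49 - (x + 12)²/51 = 1
Hyperbola, center (-12, 6), transverse axis vertical; a² = 49, b² = 51.
a = 7. Vertices at (h, k ± a).

(-12, -1) and (-12, 13)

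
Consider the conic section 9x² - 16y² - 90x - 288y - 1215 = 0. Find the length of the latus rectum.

Collect terms: 9(x² - 10x) -16(y² + 18y) = 1215
Complete the square: 9(x - 5)² -16(y + 9)² = 1215 + 225 - 1296 = 144
Divide through by 144 to get (x - 5)²/16 - (y + 9)²/9 = 1.
Hyperbola, center (5, -9), transverse axis horizontal; a² = 16, b² = 9.
Latus rectum length = 2b²/a = 2·9/4 = 9/2.

9/2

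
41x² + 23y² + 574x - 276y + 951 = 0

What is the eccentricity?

e = 3√82/41

Rearranging, 41(x² + 14x) + 23(y² - 12y) = -951.
Complete the square: 41(x + 7)² + 23(y - 6)² = -951 + 2009 + 828 = 1886
Dividing both sides by 1886: (x + 7)²/46 + (y - 6)²/82 = 1
Ellipse, center (-7, 6), major axis vertical; a² = 82, b² = 46.
c² = a² - b² = 36, so c = 6.
e = c/a = 6/√82 = 3√82/41.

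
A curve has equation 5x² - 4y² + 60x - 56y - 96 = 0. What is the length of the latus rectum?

10

Group the x- and y-terms: 5(x² + 12x) -4(y² + 14y) = 96
Complete the square: 5(x + 6)² -4(y + 7)² = 96 + 180 - 196 = 80
Dividing both sides by 80: (x + 6)²/16 - (y + 7)²/20 = 1
Hyperbola, center (-6, -7), transverse axis horizontal; a² = 16, b² = 20.
Latus rectum length = 2b²/a = 2·20/4 = 10.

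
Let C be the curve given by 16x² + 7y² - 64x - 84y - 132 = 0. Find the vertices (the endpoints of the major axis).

Group the x- and y-terms: 16(x² - 4x) + 7(y² - 12y) = 132
16(x - 2)² + 7(y - 6)² = 132 + 64 + 252 = 448
Dividing both sides by 448: (x - 2)²/28 + (y - 6)²/64 = 1
Ellipse, center (2, 6), major axis vertical; a² = 64, b² = 28.
a = 8. Vertices at (h, k ± a).

(2, -2) and (2, 14)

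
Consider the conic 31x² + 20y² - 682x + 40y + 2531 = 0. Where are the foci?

(11, -1 - √22) and (11, -1 + √22)

Collect terms: 31(x² - 22x) + 20(y² + 2y) = -2531
Completing the square gives 31(x - 11)² + 20(y + 1)² = -2531 + 3751 + 20 = 1240.
Divide through by 1240 to get (x - 11)²/40 + (y + 1)²/62 = 1.
Ellipse, center (11, -1), major axis vertical; a² = 62, b² = 40.
c² = a² - b² = 62 - 40 = 22, so c = √22.
Foci lie on the vertical axis through the center: (h, k ± c).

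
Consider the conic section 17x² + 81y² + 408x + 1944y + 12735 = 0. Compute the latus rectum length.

17(x² + 24x) + 81(y² + 24y) = -12735
Completing the square gives 17(x + 12)² + 81(y + 12)² = -12735 + 2448 + 11664 = 1377.
Dividing both sides by 1377: (x + 12)²/81 + (y + 12)²/17 = 1
Ellipse, center (-12, -12), major axis horizontal; a² = 81, b² = 17.
Latus rectum length = 2b²/a = 2·17/9 = 34/9.

34/9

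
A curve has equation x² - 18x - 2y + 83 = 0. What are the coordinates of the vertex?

(9, 1)

Only x is squared. Complete the square in x: (x - 9)² = 2(y - 1).
Vertex (9, 1); 4p = 2 so p = 1/2. Opens up.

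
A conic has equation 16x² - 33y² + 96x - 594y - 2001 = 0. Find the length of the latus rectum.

33/2

16(x² + 6x) -33(y² + 18y) = 2001
16(x + 3)² -33(y + 9)² = 2001 + 144 - 2673 = -528
Dividing both sides by -528: (y + 9)²/16 - (x + 3)²/33 = 1
Hyperbola, center (-3, -9), transverse axis vertical; a² = 16, b² = 33.
Latus rectum length = 2b²/a = 2·33/4 = 33/2.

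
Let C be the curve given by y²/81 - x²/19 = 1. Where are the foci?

(0, -10) and (0, 10)

Center (0, 0). The positive term is the y-term, so the transverse axis is vertical; a² = 81, b² = 19.
c² = a² + b² = 81 + 19 = 100, so c = 10.
Foci lie on the vertical axis through the center: (h, k ± c).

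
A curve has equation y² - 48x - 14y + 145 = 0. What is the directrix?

x = -10

Only y is squared. Complete the square in y: (y - 7)² = 48(x - 2).
Vertex (2, 7); 4p = 48 so p = 12. Opens right.
Directrix is the vertical line x = h − p = 2 − (12) = -10.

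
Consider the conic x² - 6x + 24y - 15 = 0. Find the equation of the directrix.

y = 7

Only x is squared. Complete the square in x: (x - 3)² = -24(y - 1).
Vertex (3, 1); 4p = -24 so p = -6. Opens down.
Directrix is the horizontal line y = k − p = 1 − (-6) = 7.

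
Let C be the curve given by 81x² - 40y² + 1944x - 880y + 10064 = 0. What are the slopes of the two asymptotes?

Collect terms: 81(x² + 24x) -40(y² + 22y) = -10064
Complete the square: 81(x + 12)² -40(y + 11)² = -10064 + 11664 - 4840 = -3240
Divide through by -3240 to get (y + 11)²/81 - (x + 12)²/40 = 1.
Hyperbola, center (-12, -11), transverse axis vertical; a² = 81, b² = 40.
For a vertical hyperbola the asymptotes have slope ±a/b.
Here that is ±9/2√10 = ±9√10/20.

9√10/20 and -9√10/20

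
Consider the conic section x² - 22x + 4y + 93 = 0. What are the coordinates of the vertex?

(11, 7)

Only x is squared. Complete the square in x: (x - 11)² = -4(y - 7).
Vertex (11, 7); 4p = -4 so p = -1. Opens down.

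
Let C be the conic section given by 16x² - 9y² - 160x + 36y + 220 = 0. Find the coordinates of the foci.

Group the x- and y-terms: 16(x² - 10x) -9(y² - 4y) = -220
Completing the square gives 16(x - 5)² -9(y - 2)² = -220 + 400 - 36 = 144.
Divide through by 144 to get (x - 5)²/9 - (y - 2)²/16 = 1.
Hyperbola, center (5, 2), transverse axis horizontal; a² = 9, b² = 16.
c² = a² + b² = 9 + 16 = 25, so c = 5.
Foci lie on the horizontal axis through the center: (h ± c, k).

(0, 2) and (10, 2)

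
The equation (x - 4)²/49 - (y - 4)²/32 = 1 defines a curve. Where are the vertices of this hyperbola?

Center (4, 4). The positive term is the x-term, so the transverse axis is horizontal; a² = 49, b² = 32.
a = 7. Vertices at (h ± a, k).

(-3, 4) and (11, 4)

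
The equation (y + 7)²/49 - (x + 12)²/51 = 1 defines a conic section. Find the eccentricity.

e = 10/7

Center (-12, -7). The positive term is the y-term, so the transverse axis is vertical; a² = 49, b² = 51.
c² = a² + b² = 100, so c = 10.
e = c/a = 10/7.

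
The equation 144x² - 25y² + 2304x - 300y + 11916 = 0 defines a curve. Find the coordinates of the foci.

(-8, -19) and (-8, 7)

Rearranging, 144(x² + 16x) -25(y² + 12y) = -11916.
Complete the square in x and y: 144(x + 8)² -25(y + 6)² = -11916 + 9216 - 900 = -3600
Divide through by -3600 to get (y + 6)²/144 - (x + 8)²/25 = 1.
Hyperbola, center (-8, -6), transverse axis vertical; a² = 144, b² = 25.
c² = a² + b² = 144 + 25 = 169, so c = 13.
Foci lie on the vertical axis through the center: (h, k ± c).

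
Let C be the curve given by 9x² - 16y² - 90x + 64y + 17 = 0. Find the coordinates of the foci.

9(x² - 10x) -16(y² - 4y) = -17
Completing the square gives 9(x - 5)² -16(y - 2)² = -17 + 225 - 64 = 144.
Divide by 144: (x - 5)²/16 - (y - 2)²/9 = 1
Hyperbola, center (5, 2), transverse axis horizontal; a² = 16, b² = 9.
c² = a² + b² = 16 + 9 = 25, so c = 5.
Foci lie on the horizontal axis through the center: (h ± c, k).

(0, 2) and (10, 2)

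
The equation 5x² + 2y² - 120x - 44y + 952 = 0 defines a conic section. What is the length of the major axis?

2√5

Collect terms: 5(x² - 24x) + 2(y² - 22y) = -952
Complete the square: 5(x - 12)² + 2(y - 11)² = -952 + 720 + 242 = 10
Divide by 10: (x - 12)²/2 + (y - 11)²/5 = 1
Ellipse, center (12, 11), major axis vertical; a² = 5, b² = 2.
a² = 5 so a = √5; the major axis has length 2a = 2√5.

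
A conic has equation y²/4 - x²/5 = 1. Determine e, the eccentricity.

e = 3/2

Center (0, 0). The positive term is the y-term, so the transverse axis is vertical; a² = 4, b² = 5.
c² = a² + b² = 9, so c = 3.
e = c/a = 3/2.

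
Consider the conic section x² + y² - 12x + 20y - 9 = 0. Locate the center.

(x² - 12x) + (y² + 20y) = 9
Complete the square in x and y: (x - 6)² + (y + 10)² = 9 + 36 + 100 = 145
So (x - 6)² + (y + 10)² = 145.
Circle centered at (6, -10) with r² = 145.

(6, -10)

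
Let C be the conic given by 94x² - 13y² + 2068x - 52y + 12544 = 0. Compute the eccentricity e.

Group: 94(x² + 22x) -13(y² + 4y) = -12544
Complete the square in x and y: 94(x + 11)² -13(y + 2)² = -12544 + 11374 - 52 = -1222
Divide through by -1222 to get (y + 2)²/94 - (x + 11)²/13 = 1.
Hyperbola, center (-11, -2), transverse axis vertical; a² = 94, b² = 13.
c² = a² + b² = 107, so c = √107.
e = c/a = √107/√94 = √10058/94.

e = √10058/94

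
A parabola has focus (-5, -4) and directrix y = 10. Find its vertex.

The vertex is the midpoint between the focus and the directrix along the axis of symmetry.
Axis is vertical (directrix is horizontal). Vertex y-coordinate = (-4 + 10)/2 = 3; x-coordinate = -5.

(-5, 3)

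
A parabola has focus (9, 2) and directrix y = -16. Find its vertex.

(9, -7)

The vertex is the midpoint between the focus and the directrix along the axis of symmetry.
Axis is vertical (directrix is horizontal). Vertex y-coordinate = (2 + (-16))/2 = -7; x-coordinate = 9.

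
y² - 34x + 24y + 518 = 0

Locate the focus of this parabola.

Only y is squared. Complete the square in y: (y + 12)² = 34(x - 11).
Vertex (11, -12); 4p = 34 so p = 17/2. Opens right.
Focus is p units from the vertex along the axis: (h + p, k).

(39/2, -12)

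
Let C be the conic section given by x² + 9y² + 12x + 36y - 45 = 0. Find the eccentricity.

e = 2√2/3

Group the x- and y-terms: (x² + 12x) + 9(y² + 4y) = 45
Complete the square in x and y: (x + 6)² + 9(y + 2)² = 45 + 36 + 36 = 117
Dividing both sides by 117: (x + 6)²/117 + (y + 2)²/13 = 1
Ellipse, center (-6, -2), major axis horizontal; a² = 117, b² = 13.
c² = a² - b² = 104, so c = 2√26.
e = c/a = 2√26/3√13 = 2√2/3.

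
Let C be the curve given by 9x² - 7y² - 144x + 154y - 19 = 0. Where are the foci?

(8, 3) and (8, 19)

Collect terms: 9(x² - 16x) -7(y² - 22y) = 19
Complete the square in x and y: 9(x - 8)² -7(y - 11)² = 19 + 576 - 847 = -252
Divide by -252: (y - 11)²/36 - (x - 8)²/28 = 1
Hyperbola, center (8, 11), transverse axis vertical; a² = 36, b² = 28.
c² = a² + b² = 36 + 28 = 64, so c = 8.
Foci lie on the vertical axis through the center: (h, k ± c).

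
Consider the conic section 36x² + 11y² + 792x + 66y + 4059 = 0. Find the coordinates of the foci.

(-11, -8) and (-11, 2)

Group the x- and y-terms: 36(x² + 22x) + 11(y² + 6y) = -4059
36(x + 11)² + 11(y + 3)² = -4059 + 4356 + 99 = 396
Divide through by 396 to get (x + 11)²/11 + (y + 3)²/36 = 1.
Ellipse, center (-11, -3), major axis vertical; a² = 36, b² = 11.
c² = a² - b² = 36 - 11 = 25, so c = 5.
Foci lie on the vertical axis through the center: (h, k ± c).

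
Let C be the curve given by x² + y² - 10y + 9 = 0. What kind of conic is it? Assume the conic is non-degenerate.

No xy term. Coefficients of x² and y² are A = 1, C = 1.
A = C (same sign) ⇒ circle.

circle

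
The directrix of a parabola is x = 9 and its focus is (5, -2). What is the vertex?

The vertex is the midpoint between the focus and the directrix along the axis of symmetry.
Axis is horizontal (directrix is vertical). Vertex x-coordinate = (5 + 9)/2 = 7; y-coordinate = -2.

(7, -2)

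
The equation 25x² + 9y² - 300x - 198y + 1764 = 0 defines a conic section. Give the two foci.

(6, 7) and (6, 15)

Rearranging, 25(x² - 12x) + 9(y² - 22y) = -1764.
Completing the square gives 25(x - 6)² + 9(y - 11)² = -1764 + 900 + 1089 = 225.
Dividing both sides by 225: (x - 6)²/9 + (y - 11)²/25 = 1
Ellipse, center (6, 11), major axis vertical; a² = 25, b² = 9.
c² = a² - b² = 25 - 9 = 16, so c = 4.
Foci lie on the vertical axis through the center: (h, k ± c).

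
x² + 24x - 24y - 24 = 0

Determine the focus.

(-12, -1)

Only x is squared. Complete the square in x: (x + 12)² = 24(y + 7).
Vertex (-12, -7); 4p = 24 so p = 6. Opens up.
Focus is p units from the vertex along the axis: (h, k + p).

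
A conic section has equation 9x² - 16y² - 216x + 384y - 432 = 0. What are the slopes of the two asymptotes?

Group the x- and y-terms: 9(x² - 24x) -16(y² - 24y) = 432
9(x - 12)² -16(y - 12)² = 432 + 1296 - 2304 = -576
Divide through by -576 to get (y - 12)²/36 - (x - 12)²/64 = 1.
Hyperbola, center (12, 12), transverse axis vertical; a² = 36, b² = 64.
For a vertical hyperbola the asymptotes have slope ±a/b.
Here that is ±6/8 = ±3/4.

3/4 and -3/4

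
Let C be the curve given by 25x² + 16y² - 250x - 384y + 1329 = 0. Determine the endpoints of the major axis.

Rearranging, 25(x² - 10x) + 16(y² - 24y) = -1329.
Complete the square: 25(x - 5)² + 16(y - 12)² = -1329 + 625 + 2304 = 1600
Divide through by 1600 to get (x - 5)²/64 + (y - 12)²/100 = 1.
Ellipse, center (5, 12), major axis vertical; a² = 100, b² = 64.
a = 10. Vertices at (h, k ± a).

(5, 2) and (5, 22)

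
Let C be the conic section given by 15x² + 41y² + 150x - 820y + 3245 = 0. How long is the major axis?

15(x² + 10x) + 41(y² - 20y) = -3245
Completing the square gives 15(x + 5)² + 41(y - 10)² = -3245 + 375 + 4100 = 1230.
Divide by 1230: (x + 5)²/82 + (y - 10)²/30 = 1
Ellipse, center (-5, 10), major axis horizontal; a² = 82, b² = 30.
a² = 82 so a = √82; the major axis has length 2a = 2√82.

2√82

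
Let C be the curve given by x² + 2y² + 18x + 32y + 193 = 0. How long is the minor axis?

(x² + 18x) + 2(y² + 16y) = -193
(x + 9)² + 2(y + 8)² = -193 + 81 + 128 = 16
Divide through by 16 to get (x + 9)²/16 + (y + 8)²/8 = 1.
Ellipse, center (-9, -8), major axis horizontal; a² = 16, b² = 8.
b² = 8 so b = 2√2; the minor axis has length 2b = 4√2.

4√2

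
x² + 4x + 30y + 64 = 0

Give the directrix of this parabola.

Only x is squared. Complete the square in x: (x + 2)² = -30(y + 2).
Vertex (-2, -2); 4p = -30 so p = -15/2. Opens down.
Directrix is the horizontal line y = k − p = -2 − (-15/2) = 11/2.

y = 11/2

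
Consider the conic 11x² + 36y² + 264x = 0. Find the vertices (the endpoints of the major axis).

Rearranging, 11(x² + 24x) + 36y² = 0.
Completing the square gives 11(x + 12)² + 36y² = 0 + 1584 + 0 = 1584.
Dividing both sides by 1584: (x + 12)²/144 + y²/44 = 1
Ellipse, center (-12, 0), major axis horizontal; a² = 144, b² = 44.
a = 12. Vertices at (h ± a, k).

(-24, 0) and (0, 0)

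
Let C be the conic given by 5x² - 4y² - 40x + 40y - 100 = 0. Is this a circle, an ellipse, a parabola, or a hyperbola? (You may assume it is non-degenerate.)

hyperbola

No xy term. Coefficients of x² and y² are A = 5, C = -4.
A and C have opposite signs ⇒ hyperbola.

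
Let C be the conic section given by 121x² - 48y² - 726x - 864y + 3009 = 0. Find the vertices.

Group the x- and y-terms: 121(x² - 6x) -48(y² + 18y) = -3009
Complete the square: 121(x - 3)² -48(y + 9)² = -3009 + 1089 - 3888 = -5808
Divide through by -5808 to get (y + 9)²/121 - (x - 3)²/48 = 1.
Hyperbola, center (3, -9), transverse axis vertical; a² = 121, b² = 48.
a = 11. Vertices at (h, k ± a).

(3, -20) and (3, 2)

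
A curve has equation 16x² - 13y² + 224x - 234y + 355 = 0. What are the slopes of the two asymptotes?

16(x² + 14x) -13(y² + 18y) = -355
Complete the square: 16(x + 7)² -13(y + 9)² = -355 + 784 - 1053 = -624
Dividing both sides by -624: (y + 9)²/48 - (x + 7)²/39 = 1
Hyperbola, center (-7, -9), transverse axis vertical; a² = 48, b² = 39.
For a vertical hyperbola the asymptotes have slope ±a/b.
Here that is ±4√3/√39 = ±4√13/13.

4√13/13 and -4√13/13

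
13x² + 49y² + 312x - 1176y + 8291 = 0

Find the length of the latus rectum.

Rearranging, 13(x² + 24x) + 49(y² - 24y) = -8291.
13(x + 12)² + 49(y - 12)² = -8291 + 1872 + 7056 = 637
Dividing both sides by 637: (x + 12)²/49 + (y - 12)²/13 = 1
Ellipse, center (-12, 12), major axis horizontal; a² = 49, b² = 13.
Latus rectum length = 2b²/a = 2·13/7 = 26/7.

26/7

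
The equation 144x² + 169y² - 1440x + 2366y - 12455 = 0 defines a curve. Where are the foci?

Rearranging, 144(x² - 10x) + 169(y² + 14y) = 12455.
Complete the square: 144(x - 5)² + 169(y + 7)² = 12455 + 3600 + 8281 = 24336
Dividing both sides by 24336: (x - 5)²/169 + (y + 7)²/144 = 1
Ellipse, center (5, -7), major axis horizontal; a² = 169, b² = 144.
c² = a² - b² = 169 - 144 = 25, so c = 5.
Foci lie on the horizontal axis through the center: (h ± c, k).

(0, -7) and (10, -7)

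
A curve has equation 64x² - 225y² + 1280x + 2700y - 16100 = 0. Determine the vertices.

(-25, 6) and (5, 6)

Group the x- and y-terms: 64(x² + 20x) -225(y² - 12y) = 16100
Complete the square in x and y: 64(x + 10)² -225(y - 6)² = 16100 + 6400 - 8100 = 14400
Dividing both sides by 14400: (x + 10)²/225 - (y - 6)²/64 = 1
Hyperbola, center (-10, 6), transverse axis horizontal; a² = 225, b² = 64.
a = 15. Vertices at (h ± a, k).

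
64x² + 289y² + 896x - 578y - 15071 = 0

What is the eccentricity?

Group the x- and y-terms: 64(x² + 14x) + 289(y² - 2y) = 15071
Complete the square in x and y: 64(x + 7)² + 289(y - 1)² = 15071 + 3136 + 289 = 18496
Dividing both sides by 18496: (x + 7)²/289 + (y - 1)²/64 = 1
Ellipse, center (-7, 1), major axis horizontal; a² = 289, b² = 64.
c² = a² - b² = 225, so c = 15.
e = c/a = 15/17.

e = 15/17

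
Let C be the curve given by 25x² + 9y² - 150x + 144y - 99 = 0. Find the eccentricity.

e = 4/5

Group: 25(x² - 6x) + 9(y² + 16y) = 99
Complete the square in x and y: 25(x - 3)² + 9(y + 8)² = 99 + 225 + 576 = 900
Divide through by 900 to get (x - 3)²/36 + (y + 8)²/100 = 1.
Ellipse, center (3, -8), major axis vertical; a² = 100, b² = 36.
c² = a² - b² = 64, so c = 8.
e = c/a = 8/10 = 4/5.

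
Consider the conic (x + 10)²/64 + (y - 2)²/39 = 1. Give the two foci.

(-15, 2) and (-5, 2)

Center (-10, 2). The larger denominator 64 sits under the x-term, so the major axis is horizontal; a² = 64, b² = 39.
c² = a² - b² = 64 - 39 = 25, so c = 5.
Foci lie on the horizontal axis through the center: (h ± c, k).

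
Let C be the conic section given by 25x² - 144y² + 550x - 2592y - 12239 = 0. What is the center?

25(x² + 22x) -144(y² + 18y) = 12239
Complete the square: 25(x + 11)² -144(y + 9)² = 12239 + 3025 - 11664 = 3600
Dividing both sides by 3600: (x + 11)²/144 - (y + 9)²/25 = 1
Hyperbola with center (-11, -9).

(-11, -9)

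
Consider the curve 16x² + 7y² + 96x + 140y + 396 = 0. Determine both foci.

(-3, -16) and (-3, -4)

Rearranging, 16(x² + 6x) + 7(y² + 20y) = -396.
Complete the square: 16(x + 3)² + 7(y + 10)² = -396 + 144 + 700 = 448
Dividing both sides by 448: (x + 3)²/28 + (y + 10)²/64 = 1
Ellipse, center (-3, -10), major axis vertical; a² = 64, b² = 28.
c² = a² - b² = 64 - 28 = 36, so c = 6.
Foci lie on the vertical axis through the center: (h, k ± c).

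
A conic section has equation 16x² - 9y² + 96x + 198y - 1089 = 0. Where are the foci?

Collect terms: 16(x² + 6x) -9(y² - 22y) = 1089
Completing the square gives 16(x + 3)² -9(y - 11)² = 1089 + 144 - 1089 = 144.
Divide through by 144 to get (x + 3)²/9 - (y - 11)²/16 = 1.
Hyperbola, center (-3, 11), transverse axis horizontal; a² = 9, b² = 16.
c² = a² + b² = 9 + 16 = 25, so c = 5.
Foci lie on the horizontal axis through the center: (h ± c, k).

(-8, 11) and (2, 11)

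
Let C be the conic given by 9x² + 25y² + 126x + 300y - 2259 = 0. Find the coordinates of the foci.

Collect terms: 9(x² + 14x) + 25(y² + 12y) = 2259
9(x + 7)² + 25(y + 6)² = 2259 + 441 + 900 = 3600
Divide through by 3600 to get (x + 7)²/400 + (y + 6)²/144 = 1.
Ellipse, center (-7, -6), major axis horizontal; a² = 400, b² = 144.
c² = a² - b² = 400 - 144 = 256, so c = 16.
Foci lie on the horizontal axis through the center: (h ± c, k).

(-23, -6) and (9, -6)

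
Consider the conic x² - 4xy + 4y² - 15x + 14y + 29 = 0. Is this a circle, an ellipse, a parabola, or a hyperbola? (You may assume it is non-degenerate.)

parabola

A = 1, B = -4, C = 4.
Discriminant B² − 4AC = (-4)² − 4·1·4 = 0.
B² − 4AC = 0 ⇒ parabola.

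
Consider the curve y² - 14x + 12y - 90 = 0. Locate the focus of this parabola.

Only y is squared. Complete the square in y: (y + 6)² = 14(x + 9).
Vertex (-9, -6); 4p = 14 so p = 7/2. Opens right.
Focus is p units from the vertex along the axis: (h + p, k).

(-11/2, -6)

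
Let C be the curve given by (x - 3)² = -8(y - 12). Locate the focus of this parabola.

(3, 10)

Vertex (3, 12); 4p = -8 so p = -2. Opens down.
Focus is p units from the vertex along the axis: (h, k + p).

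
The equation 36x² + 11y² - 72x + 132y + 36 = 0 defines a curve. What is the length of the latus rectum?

Group: 36(x² - 2x) + 11(y² + 12y) = -36
36(x - 1)² + 11(y + 6)² = -36 + 36 + 396 = 396
Divide through by 396 to get (x - 1)²/11 + (y + 6)²/36 = 1.
Ellipse, center (1, -6), major axis vertical; a² = 36, b² = 11.
Latus rectum length = 2b²/a = 2·11/6 = 11/3.

11/3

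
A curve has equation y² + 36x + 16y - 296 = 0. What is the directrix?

Only y is squared. Complete the square in y: (y + 8)² = -36(x - 10).
Vertex (10, -8); 4p = -36 so p = -9. Opens left.
Directrix is the vertical line x = h − p = 10 − (-9) = 19.

x = 19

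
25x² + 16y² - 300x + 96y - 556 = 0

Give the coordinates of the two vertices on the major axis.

(6, -13) and (6, 7)

Collect terms: 25(x² - 12x) + 16(y² + 6y) = 556
Complete the square in x and y: 25(x - 6)² + 16(y + 3)² = 556 + 900 + 144 = 1600
Dividing both sides by 1600: (x - 6)²/64 + (y + 3)²/100 = 1
Ellipse, center (6, -3), major axis vertical; a² = 100, b² = 64.
a = 10. Vertices at (h, k ± a).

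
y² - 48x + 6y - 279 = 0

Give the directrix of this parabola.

Only y is squared. Complete the square in y: (y + 3)² = 48(x + 6).
Vertex (-6, -3); 4p = 48 so p = 12. Opens right.
Directrix is the vertical line x = h − p = -6 − (12) = -18.

x = -18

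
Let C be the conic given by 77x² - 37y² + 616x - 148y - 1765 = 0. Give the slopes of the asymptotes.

77(x² + 8x) -37(y² + 4y) = 1765
77(x + 4)² -37(y + 2)² = 1765 + 1232 - 148 = 2849
Divide through by 2849 to get (x + 4)²/37 - (y + 2)²/77 = 1.
Hyperbola, center (-4, -2), transverse axis horizontal; a² = 37, b² = 77.
For a horizontal hyperbola the asymptotes have slope ±b/a.
Here that is ±√77/√37 = ±√2849/37.

√2849/37 and -√2849/37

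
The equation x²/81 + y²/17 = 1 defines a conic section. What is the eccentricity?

Center (0, 0). The larger denominator 81 sits under the x-term, so the major axis is horizontal; a² = 81, b² = 17.
c² = a² - b² = 64, so c = 8.
e = c/a = 8/9.

e = 8/9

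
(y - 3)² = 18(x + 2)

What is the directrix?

Vertex (-2, 3); 4p = 18 so p = 9/2. Opens right.
Directrix is the vertical line x = h − p = -2 − (9/2) = -13/2.

x = -13/2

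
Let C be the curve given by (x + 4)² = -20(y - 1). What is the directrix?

Vertex (-4, 1); 4p = -20 so p = -5. Opens down.
Directrix is the horizontal line y = k − p = 1 − (-5) = 6.

y = 6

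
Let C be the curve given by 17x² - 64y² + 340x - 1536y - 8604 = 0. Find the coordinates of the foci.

(-19, -12) and (-1, -12)

17(x² + 20x) -64(y² + 24y) = 8604
17(x + 10)² -64(y + 12)² = 8604 + 1700 - 9216 = 1088
Divide through by 1088 to get (x + 10)²/64 - (y + 12)²/17 = 1.
Hyperbola, center (-10, -12), transverse axis horizontal; a² = 64, b² = 17.
c² = a² + b² = 64 + 17 = 81, so c = 9.
Foci lie on the horizontal axis through the center: (h ± c, k).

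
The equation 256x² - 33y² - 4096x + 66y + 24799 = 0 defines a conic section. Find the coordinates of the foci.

(8, -16) and (8, 18)

Rearranging, 256(x² - 16x) -33(y² - 2y) = -24799.
Completing the square gives 256(x - 8)² -33(y - 1)² = -24799 + 16384 - 33 = -8448.
Divide through by -8448 to get (y - 1)²/256 - (x - 8)²/33 = 1.
Hyperbola, center (8, 1), transverse axis vertical; a² = 256, b² = 33.
c² = a² + b² = 256 + 33 = 289, so c = 17.
Foci lie on the vertical axis through the center: (h, k ± c).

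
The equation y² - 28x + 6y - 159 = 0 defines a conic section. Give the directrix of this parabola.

Only y is squared. Complete the square in y: (y + 3)² = 28(x + 6).
Vertex (-6, -3); 4p = 28 so p = 7. Opens right.
Directrix is the vertical line x = h − p = -6 − (7) = -13.

x = -13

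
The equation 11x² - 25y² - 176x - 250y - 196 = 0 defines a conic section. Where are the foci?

Group: 11(x² - 16x) -25(y² + 10y) = 196
Complete the square in x and y: 11(x - 8)² -25(y + 5)² = 196 + 704 - 625 = 275
Divide through by 275 to get (x - 8)²/25 - (y + 5)²/11 = 1.
Hyperbola, center (8, -5), transverse axis horizontal; a² = 25, b² = 11.
c² = a² + b² = 25 + 11 = 36, so c = 6.
Foci lie on the horizontal axis through the center: (h ± c, k).

(2, -5) and (14, -5)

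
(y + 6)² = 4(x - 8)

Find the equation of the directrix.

x = 7

Vertex (8, -6); 4p = 4 so p = 1. Opens right.
Directrix is the vertical line x = h − p = 8 − (1) = 7.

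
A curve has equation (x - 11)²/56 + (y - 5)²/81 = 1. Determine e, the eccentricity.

Center (11, 5). The larger denominator 81 sits under the y-term, so the major axis is vertical; a² = 81, b² = 56.
c² = a² - b² = 25, so c = 5.
e = c/a = 5/9.

e = 5/9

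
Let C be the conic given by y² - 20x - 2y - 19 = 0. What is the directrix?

Only y is squared. Complete the square in y: (y - 1)² = 20(x + 1).
Vertex (-1, 1); 4p = 20 so p = 5. Opens right.
Directrix is the vertical line x = h − p = -1 − (5) = -6.

x = -6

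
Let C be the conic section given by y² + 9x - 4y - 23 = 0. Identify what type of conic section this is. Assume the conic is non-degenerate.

No xy term. Coefficients of x² and y² are A = 0, C = 1.
Exactly one squared variable ⇒ parabola.

parabola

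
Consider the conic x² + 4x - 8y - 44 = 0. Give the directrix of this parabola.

Only x is squared. Complete the square in x: (x + 2)² = 8(y + 6).
Vertex (-2, -6); 4p = 8 so p = 2. Opens up.
Directrix is the horizontal line y = k − p = -6 − (2) = -8.

y = -8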